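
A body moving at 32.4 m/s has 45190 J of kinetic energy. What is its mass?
m = 2·KE/v² = 2·45190/(32.4)² = 86.1 kg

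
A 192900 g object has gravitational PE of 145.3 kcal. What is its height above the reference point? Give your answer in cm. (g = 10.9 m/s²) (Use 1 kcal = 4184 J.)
Convert to SI: m = 192.9 kg, PE = 607935 J
h = PE/(mg) = 607935/(192.9·10.9) = 289.134 m = 28910 cm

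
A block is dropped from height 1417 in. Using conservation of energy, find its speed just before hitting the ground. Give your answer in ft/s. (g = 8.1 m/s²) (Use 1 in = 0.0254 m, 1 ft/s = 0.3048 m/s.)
Convert to SI: h = 35.9918 m
mgh = ½mv² ⇒ v = √(2gh) = √(2·8.1·35.9918) = 24.1468 m/s = 79.22 ft/s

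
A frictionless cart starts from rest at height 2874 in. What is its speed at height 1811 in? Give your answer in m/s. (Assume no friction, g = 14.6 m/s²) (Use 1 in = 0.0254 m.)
Convert to SI: h₁−h₂ = 27.0002 m
mgh₁ = mgh₂ + ½mv² ⇒ v = √(2g(h₁−h₂)) = √(2·14.6·27.0002) = 28.08 m/s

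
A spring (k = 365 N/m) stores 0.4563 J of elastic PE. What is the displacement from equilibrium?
x = √(2·PE/k) = √(2·0.4563/365) = 0.05 m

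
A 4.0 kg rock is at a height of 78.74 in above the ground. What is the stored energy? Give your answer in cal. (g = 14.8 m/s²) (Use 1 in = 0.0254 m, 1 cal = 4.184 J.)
Convert to SI: m = 4.0 kg, h = 2.0 m
PE = mgh = (4.0)(14.8)(2.0) = 118.4 J = 28.3 cal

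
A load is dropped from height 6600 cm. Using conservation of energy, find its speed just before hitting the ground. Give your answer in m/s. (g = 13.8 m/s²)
Convert to SI: h = 66.0 m
mgh = ½mv² ⇒ v = √(2gh) = √(2·13.8·66.0) = 42.68 m/s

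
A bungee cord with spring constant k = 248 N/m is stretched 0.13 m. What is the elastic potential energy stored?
PE = ½kx² = ½(248)(0.13)² = 2.096 J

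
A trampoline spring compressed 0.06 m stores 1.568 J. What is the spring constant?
k = 2·PE/x² = 2·1.568/(0.06)² = 871.1 N/m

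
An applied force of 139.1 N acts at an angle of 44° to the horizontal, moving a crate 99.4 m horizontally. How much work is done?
W = F·d·cosθ = (139.1)(99.4)cos(44°) = 9946 J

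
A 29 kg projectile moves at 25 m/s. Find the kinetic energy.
KE = ½mv² = ½(29)(25)² = 9062.5 J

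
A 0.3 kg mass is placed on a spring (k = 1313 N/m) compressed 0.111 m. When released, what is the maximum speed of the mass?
½kx² = ½mv² ⇒ v = x√(k/m) = (0.111)√(1313/0.3) = 7.343 m/s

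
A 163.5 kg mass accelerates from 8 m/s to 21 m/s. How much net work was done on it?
W = ΔKE = ½m(v₂² − v₁²) = ½(163.5)(21² − 8²) = 30819.75 J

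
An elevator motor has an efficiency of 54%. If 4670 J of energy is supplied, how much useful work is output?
W_out = η·W_in = 0.54·4670 = 2521.8 J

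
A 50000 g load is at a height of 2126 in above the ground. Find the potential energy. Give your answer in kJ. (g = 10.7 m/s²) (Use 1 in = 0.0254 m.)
Convert to SI: m = 50.0 kg, h = 54.0004 m
PE = mgh = (50.0)(10.7)(54.0004) = 28890.2 J = 28.89 kJ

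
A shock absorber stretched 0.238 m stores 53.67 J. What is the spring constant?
k = 2·PE/x² = 2·53.67/(0.238)² = 1895 N/m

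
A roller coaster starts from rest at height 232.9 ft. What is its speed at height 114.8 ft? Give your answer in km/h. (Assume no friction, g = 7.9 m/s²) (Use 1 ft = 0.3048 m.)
Convert to SI: h₁−h₂ = 35.9969 m
mgh₁ = mgh₂ + ½mv² ⇒ v = √(2g(h₁−h₂)) = √(2·7.9·35.9969) = 23.8485 m/s = 85.85 km/h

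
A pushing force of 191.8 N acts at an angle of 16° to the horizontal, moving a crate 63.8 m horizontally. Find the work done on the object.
W = F·d·cosθ = (191.8)(63.8)cos(16°) = 11760 J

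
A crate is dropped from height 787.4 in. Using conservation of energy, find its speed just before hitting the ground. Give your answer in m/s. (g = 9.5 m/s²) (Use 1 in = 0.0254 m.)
Convert to SI: h = 20.0 m
mgh = ½mv² ⇒ v = √(2gh) = √(2·9.5·20.0) = 19.49 m/s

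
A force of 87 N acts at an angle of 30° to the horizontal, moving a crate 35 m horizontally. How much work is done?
W = F·d·cosθ = (87)(35)cos(30°) = 2637 J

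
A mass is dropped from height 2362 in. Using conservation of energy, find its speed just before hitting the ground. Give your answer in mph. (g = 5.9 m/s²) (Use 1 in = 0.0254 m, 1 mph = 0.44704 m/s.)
Convert to SI: h = 59.9948 m
mgh = ½mv² ⇒ v = √(2gh) = √(2·5.9·59.9948) = 26.6071 m/s = 59.52 mph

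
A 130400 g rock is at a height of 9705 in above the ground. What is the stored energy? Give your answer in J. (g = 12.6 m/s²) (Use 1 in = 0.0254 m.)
Convert to SI: m = 130.4 kg, h = 246.507 m
PE = mgh = (130.4)(12.6)(246.507) = 405000 J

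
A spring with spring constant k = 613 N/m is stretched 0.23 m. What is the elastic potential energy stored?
PE = ½kx² = ½(613)(0.23)² = 16.21 J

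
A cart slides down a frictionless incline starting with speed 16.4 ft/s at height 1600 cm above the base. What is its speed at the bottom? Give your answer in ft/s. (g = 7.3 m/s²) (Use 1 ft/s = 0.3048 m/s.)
Convert to SI: v₀ = 4.99872 m/s, h = 16.0 m
½mv₀² + mgh = ½mv² ⇒ v = √(v₀² + 2gh) = √(4.99872² + 2·7.3·16.0) = 16.0806 m/s = 52.76 ft/s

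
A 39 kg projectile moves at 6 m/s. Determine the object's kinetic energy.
KE = ½mv² = ½(39)(6)² = 702.0 J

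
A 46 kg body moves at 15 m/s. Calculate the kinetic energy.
KE = ½mv² = ½(46)(15)² = 5175.0 J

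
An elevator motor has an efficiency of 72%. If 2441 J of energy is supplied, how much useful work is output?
W_out = η·W_in = 0.72·2441 = 1757.52 J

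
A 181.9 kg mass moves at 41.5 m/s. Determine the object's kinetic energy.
KE = ½mv² = ½(181.9)(41.5)² = 156600 J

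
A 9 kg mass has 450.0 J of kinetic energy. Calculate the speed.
v = √(2·KE/m) = √(2·450.0/9) = 10.0 m/s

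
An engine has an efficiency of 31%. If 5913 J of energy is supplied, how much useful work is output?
W_out = η·W_in = 0.31·5913 = 1833.03 J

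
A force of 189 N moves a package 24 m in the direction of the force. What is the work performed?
W = F·d = (189)(24) = 4536 J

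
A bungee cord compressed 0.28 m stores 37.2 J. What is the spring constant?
k = 2·PE/x² = 2·37.2/(0.28)² = 949.0 N/m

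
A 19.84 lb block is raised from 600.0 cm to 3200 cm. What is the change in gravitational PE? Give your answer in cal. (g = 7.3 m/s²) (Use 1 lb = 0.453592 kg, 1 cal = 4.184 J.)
Convert to SI: m = 8.99927 kg, Δh = 26.0 m
ΔPE = mgΔh = (8.99927)(7.3)(26.0) = 1708.06 J = 408.2 cal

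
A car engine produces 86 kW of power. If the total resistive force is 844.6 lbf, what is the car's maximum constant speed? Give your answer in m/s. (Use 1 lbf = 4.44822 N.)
Convert to SI: F = 3756.97 N
P = Fv ⇒ v = P/F = 86000 W/3756.97 N = 22.89 m/s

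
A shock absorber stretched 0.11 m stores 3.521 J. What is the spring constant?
k = 2·PE/x² = 2·3.521/(0.11)² = 582.0 N/m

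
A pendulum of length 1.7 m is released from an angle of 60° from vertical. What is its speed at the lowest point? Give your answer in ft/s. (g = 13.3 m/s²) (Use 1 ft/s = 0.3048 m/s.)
h = L(1 − cosθ) = 1.7(1 − cos60°) = 0.85 m
v = √(2gh) = √(2·13.3·0.85) = 4.755 m/s = 15.6 ft/s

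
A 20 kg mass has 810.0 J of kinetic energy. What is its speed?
v = √(2·KE/m) = √(2·810.0/20) = 9.0 m/s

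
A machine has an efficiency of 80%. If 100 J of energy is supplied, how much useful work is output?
W_out = η·W_in = 0.8·100 = 80.0 J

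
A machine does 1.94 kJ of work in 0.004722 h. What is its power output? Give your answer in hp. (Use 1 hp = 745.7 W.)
Convert to SI: W = 1940.0 J, t = 16.9992 s
P = W/t = 1940.0/16.9992 = 114.123 W = 0.153 hp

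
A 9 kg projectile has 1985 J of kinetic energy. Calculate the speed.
v = √(2·KE/m) = √(2·1985/9) = 21.0 m/s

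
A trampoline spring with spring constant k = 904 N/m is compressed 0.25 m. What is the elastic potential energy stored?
PE = ½kx² = ½(904)(0.25)² = 28.25 J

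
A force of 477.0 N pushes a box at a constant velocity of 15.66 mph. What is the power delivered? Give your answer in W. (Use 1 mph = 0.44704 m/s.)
Convert to SI: F = 477.0 N, v = 7.00065 m/s
P = Fv = (477.0)(7.00065) = 3339 W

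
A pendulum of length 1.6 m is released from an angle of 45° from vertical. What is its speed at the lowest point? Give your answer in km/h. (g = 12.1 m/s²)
h = L(1 − cosθ) = 1.6(1 − cos45°) = 0.468629 m
v = √(2gh) = √(2·12.1·0.468629) = 3.36761 m/s = 12.12 km/h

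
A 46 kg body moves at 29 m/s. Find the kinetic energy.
KE = ½mv² = ½(46)(29)² = 19343.0 J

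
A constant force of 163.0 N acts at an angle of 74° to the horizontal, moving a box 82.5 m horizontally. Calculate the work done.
W = F·d·cosθ = (163.0)(82.5)cos(74°) = 3707 J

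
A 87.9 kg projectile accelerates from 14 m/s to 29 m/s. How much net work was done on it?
W = ΔKE = ½m(v₂² − v₁²) = ½(87.9)(29² − 14²) = 28347.75 J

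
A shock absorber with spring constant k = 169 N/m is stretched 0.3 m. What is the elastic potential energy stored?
PE = ½kx² = ½(169)(0.3)² = 7.605 J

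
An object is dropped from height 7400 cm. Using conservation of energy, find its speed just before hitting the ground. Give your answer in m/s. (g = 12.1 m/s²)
Convert to SI: h = 74.0 m
mgh = ½mv² ⇒ v = √(2gh) = √(2·12.1·74.0) = 42.32 m/s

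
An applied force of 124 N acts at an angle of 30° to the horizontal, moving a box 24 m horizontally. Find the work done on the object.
W = F·d·cosθ = (124)(24)cos(30°) = 2577 J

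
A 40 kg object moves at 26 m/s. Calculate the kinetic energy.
KE = ½mv² = ½(40)(26)² = 13520.0 J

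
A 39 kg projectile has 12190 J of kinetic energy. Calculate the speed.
v = √(2·KE/m) = √(2·12190/39) = 25.0 m/s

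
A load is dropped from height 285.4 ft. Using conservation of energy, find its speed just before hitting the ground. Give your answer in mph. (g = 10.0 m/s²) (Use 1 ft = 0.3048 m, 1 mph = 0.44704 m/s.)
Convert to SI: h = 86.9899 m
mgh = ½mv² ⇒ v = √(2gh) = √(2·10.0·86.9899) = 41.7109 m/s = 93.3 mph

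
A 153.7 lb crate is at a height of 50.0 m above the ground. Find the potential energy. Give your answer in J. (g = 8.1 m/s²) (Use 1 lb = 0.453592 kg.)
Convert to SI: m = 69.7171 kg, h = 50.0 m
PE = mgh = (69.7171)(8.1)(50.0) = 28240 J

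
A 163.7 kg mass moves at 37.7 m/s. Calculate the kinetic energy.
KE = ½mv² = ½(163.7)(37.7)² = 116300 J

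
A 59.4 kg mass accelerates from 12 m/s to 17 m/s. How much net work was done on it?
W = ΔKE = ½m(v₂² − v₁²) = ½(59.4)(17² − 12²) = 4306.5 J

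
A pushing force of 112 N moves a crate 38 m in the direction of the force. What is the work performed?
W = F·d = (112)(38) = 4256 J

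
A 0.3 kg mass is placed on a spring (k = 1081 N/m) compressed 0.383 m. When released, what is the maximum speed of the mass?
½kx² = ½mv² ⇒ v = x√(k/m) = (0.383)√(1081/0.3) = 22.99 m/s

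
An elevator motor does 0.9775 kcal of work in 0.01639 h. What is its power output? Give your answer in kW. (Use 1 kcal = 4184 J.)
Convert to SI: W = 4089.86 J, t = 59.004 s
P = W/t = 4089.86/59.004 = 69.31496 W = 0.06931 kW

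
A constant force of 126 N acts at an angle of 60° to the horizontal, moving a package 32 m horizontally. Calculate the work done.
W = F·d·cosθ = (126)(32)cos(60°) = 2016 J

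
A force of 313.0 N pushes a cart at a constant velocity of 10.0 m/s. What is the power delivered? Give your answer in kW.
P = Fv = (313.0)(10.0) = 3130.0 W = 3.13 kW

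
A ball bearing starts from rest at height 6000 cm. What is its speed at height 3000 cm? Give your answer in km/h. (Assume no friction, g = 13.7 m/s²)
Convert to SI: h₁−h₂ = 30.0 m
mgh₁ = mgh₂ + ½mv² ⇒ v = √(2g(h₁−h₂)) = √(2·13.7·30.0) = 28.6705 m/s = 103.2 km/h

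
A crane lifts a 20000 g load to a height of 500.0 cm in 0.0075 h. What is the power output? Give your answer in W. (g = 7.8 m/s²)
Convert to SI: m = 20.0 kg, h = 5.0 m, t = 27.0 s
P = mgh/t = (20.0)(7.8)(5.0)/27.0 = 28.89 W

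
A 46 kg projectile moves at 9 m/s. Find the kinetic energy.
KE = ½mv² = ½(46)(9)² = 1863.0 J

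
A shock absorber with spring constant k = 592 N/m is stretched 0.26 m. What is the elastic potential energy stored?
PE = ½kx² = ½(592)(0.26)² = 20.01 J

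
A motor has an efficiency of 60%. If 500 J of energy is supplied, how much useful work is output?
W_out = η·W_in = 0.6·500 = 300.0 J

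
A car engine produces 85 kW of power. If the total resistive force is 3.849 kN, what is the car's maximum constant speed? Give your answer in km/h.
Convert to SI: F = 3849.0 N
P = Fv ⇒ v = P/F = 85000 W/3849.0 N = 22.0837 m/s = 79.5 km/h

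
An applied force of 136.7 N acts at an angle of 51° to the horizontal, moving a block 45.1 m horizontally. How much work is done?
W = F·d·cosθ = (136.7)(45.1)cos(51°) = 3880 J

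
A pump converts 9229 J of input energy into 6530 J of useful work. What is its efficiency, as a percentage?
η = W_out/W_in = 6530/9229 = 70.76%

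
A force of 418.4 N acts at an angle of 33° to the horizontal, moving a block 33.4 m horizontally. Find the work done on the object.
W = F·d·cosθ = (418.4)(33.4)cos(33°) = 11720 J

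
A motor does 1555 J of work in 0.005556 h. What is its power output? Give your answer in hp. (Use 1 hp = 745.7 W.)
Convert to SI: W = 1555.0 J, t = 20.0016 s
P = W/t = 1555.0/20.0016 = 77.7438 W = 0.1043 hp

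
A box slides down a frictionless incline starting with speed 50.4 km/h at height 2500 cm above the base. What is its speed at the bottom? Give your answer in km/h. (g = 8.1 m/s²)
Convert to SI: v₀ = 14.0 m/s, h = 25.0 m
½mv₀² + mgh = ½mv² ⇒ v = √(v₀² + 2gh) = √(14.0² + 2·8.1·25.0) = 24.5153 m/s = 88.26 km/h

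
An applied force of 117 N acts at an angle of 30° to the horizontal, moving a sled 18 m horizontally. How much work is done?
W = F·d·cosθ = (117)(18)cos(30°) = 1824 J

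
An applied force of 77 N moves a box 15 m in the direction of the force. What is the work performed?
W = F·d = (77)(15) = 1155 J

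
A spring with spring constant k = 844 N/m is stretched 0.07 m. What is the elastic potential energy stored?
PE = ½kx² = ½(844)(0.07)² = 2.068 J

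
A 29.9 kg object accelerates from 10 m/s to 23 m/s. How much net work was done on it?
W = ΔKE = ½m(v₂² − v₁²) = ½(29.9)(23² − 10²) = 6413.55 J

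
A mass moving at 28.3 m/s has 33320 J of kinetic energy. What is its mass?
m = 2·KE/v² = 2·33320/(28.3)² = 83.21 kg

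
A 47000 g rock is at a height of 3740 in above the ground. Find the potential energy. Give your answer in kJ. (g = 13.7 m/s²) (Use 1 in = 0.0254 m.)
Convert to SI: m = 47.0 kg, h = 94.996 m
PE = mgh = (47.0)(13.7)(94.996) = 61167.9 J = 61.17 kJ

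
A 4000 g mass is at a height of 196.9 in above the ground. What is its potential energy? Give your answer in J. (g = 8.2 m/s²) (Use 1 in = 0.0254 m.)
Convert to SI: m = 4.0 kg, h = 5.00126 m
PE = mgh = (4.0)(8.2)(5.00126) = 164.0 J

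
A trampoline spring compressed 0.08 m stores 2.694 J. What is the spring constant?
k = 2·PE/x² = 2·2.694/(0.08)² = 841.9 N/m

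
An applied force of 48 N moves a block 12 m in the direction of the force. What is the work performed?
W = F·d = (48)(12) = 576.0 J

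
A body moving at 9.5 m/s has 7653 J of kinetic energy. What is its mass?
m = 2·KE/v² = 2·7653/(9.5)² = 169.6 kg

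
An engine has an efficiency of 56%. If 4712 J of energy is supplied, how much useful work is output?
W_out = η·W_in = 0.56·4712 = 2638.72 J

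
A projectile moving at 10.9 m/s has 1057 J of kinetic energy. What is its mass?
m = 2·KE/v² = 2·1057/(10.9)² = 17.79 kg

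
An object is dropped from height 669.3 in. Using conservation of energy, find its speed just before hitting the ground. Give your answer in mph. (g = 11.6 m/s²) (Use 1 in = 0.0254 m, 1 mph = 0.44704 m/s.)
Convert to SI: h = 17.0002 m
mgh = ½mv² ⇒ v = √(2gh) = √(2·11.6·17.0002) = 19.8596 m/s = 44.42 mph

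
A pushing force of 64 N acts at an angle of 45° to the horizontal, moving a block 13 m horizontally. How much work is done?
W = F·d·cosθ = (64)(13)cos(45°) = 588.3 J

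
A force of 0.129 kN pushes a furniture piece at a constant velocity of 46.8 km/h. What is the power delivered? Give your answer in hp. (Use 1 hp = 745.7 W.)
Convert to SI: F = 129.0 N, v = 13.0 m/s
P = Fv = (129.0)(13.0) = 1677.0 W = 2.249 hp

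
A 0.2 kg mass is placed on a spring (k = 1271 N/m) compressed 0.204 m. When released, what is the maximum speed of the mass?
½kx² = ½mv² ⇒ v = x√(k/m) = (0.204)√(1271/0.2) = 16.26 m/s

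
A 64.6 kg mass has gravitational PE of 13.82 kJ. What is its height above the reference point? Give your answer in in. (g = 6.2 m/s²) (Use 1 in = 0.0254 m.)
Convert to SI: m = 64.6 kg, PE = 13820.0 J
h = PE/(mg) = 13820.0/(64.6·6.2) = 34.5051 m = 1358 in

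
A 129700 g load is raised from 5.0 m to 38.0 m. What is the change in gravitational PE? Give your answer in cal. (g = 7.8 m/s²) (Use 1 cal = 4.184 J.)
Convert to SI: m = 129.7 kg, Δh = 33.0 m
ΔPE = mgΔh = (129.7)(7.8)(33.0) = 33384.8 J = 7979 cal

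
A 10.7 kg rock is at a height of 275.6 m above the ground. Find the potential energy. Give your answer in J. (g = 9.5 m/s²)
PE = mgh = (10.7)(9.5)(275.6) = 28010 J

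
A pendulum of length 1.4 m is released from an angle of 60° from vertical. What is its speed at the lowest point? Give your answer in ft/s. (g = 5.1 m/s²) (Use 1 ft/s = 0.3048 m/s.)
h = L(1 − cosθ) = 1.4(1 − cos60°) = 0.7 m
v = √(2gh) = √(2·5.1·0.7) = 2.67208 m/s = 8.767 ft/s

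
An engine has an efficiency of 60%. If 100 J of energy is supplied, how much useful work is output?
W_out = η·W_in = 0.6·100 = 60.0 J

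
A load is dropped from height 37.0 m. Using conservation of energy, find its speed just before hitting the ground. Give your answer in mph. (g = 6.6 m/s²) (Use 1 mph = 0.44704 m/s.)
mgh = ½mv² ⇒ v = √(2gh) = √(2·6.6·37.0) = 22.0998 m/s = 49.44 mph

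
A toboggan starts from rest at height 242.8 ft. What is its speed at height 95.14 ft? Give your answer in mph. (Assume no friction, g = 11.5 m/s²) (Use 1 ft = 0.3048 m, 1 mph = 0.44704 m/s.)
Convert to SI: h₁−h₂ = 45.0068 m
mgh₁ = mgh₂ + ½mv² ⇒ v = √(2g(h₁−h₂)) = √(2·11.5·45.0068) = 32.1738 m/s = 71.97 mph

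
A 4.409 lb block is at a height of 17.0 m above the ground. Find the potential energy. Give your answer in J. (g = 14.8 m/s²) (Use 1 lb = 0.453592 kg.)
Convert to SI: m = 1.99989 kg, h = 17.0 m
PE = mgh = (1.99989)(14.8)(17.0) = 503.2 J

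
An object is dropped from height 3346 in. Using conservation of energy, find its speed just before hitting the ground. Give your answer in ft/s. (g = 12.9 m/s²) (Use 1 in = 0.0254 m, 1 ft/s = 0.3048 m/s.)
Convert to SI: h = 84.9884 m
mgh = ½mv² ⇒ v = √(2gh) = √(2·12.9·84.9884) = 46.8263 m/s = 153.6 ft/s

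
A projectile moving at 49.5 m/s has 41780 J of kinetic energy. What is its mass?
m = 2·KE/v² = 2·41780/(49.5)² = 34.1 kg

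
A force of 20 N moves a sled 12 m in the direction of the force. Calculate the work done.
W = F·d = (20)(12) = 240.0 J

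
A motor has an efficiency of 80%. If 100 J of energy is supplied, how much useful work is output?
W_out = η·W_in = 0.8·100 = 80.0 J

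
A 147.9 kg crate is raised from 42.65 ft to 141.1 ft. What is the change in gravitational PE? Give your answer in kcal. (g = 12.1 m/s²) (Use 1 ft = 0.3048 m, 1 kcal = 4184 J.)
Convert to SI: m = 147.9 kg, Δh = 30.0076 m
ΔPE = mgΔh = (147.9)(12.1)(30.0076) = 53701.2 J = 12.83 kcal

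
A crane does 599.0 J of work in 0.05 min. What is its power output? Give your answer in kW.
Convert to SI: W = 599.0 J, t = 3.0 s
P = W/t = 599.0/3.0 = 199.667 W = 0.1997 kW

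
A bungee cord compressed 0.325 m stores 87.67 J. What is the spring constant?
k = 2·PE/x² = 2·87.67/(0.325)² = 1660 N/m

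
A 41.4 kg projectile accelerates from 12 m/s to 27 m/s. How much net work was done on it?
W = ΔKE = ½m(v₂² − v₁²) = ½(41.4)(27² − 12²) = 12109.5 J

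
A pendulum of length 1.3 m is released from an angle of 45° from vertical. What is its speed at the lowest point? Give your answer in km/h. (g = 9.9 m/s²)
h = L(1 − cosθ) = 1.3(1 − cos45°) = 0.380761 m
v = √(2gh) = √(2·9.9·0.380761) = 2.74574 m/s = 9.885 km/h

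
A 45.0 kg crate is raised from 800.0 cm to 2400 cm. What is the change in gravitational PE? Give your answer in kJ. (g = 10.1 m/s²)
Convert to SI: m = 45.0 kg, Δh = 16.0 m
ΔPE = mgΔh = (45.0)(10.1)(16.0) = 7272.0 J = 7.272 kJ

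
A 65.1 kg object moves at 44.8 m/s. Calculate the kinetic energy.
KE = ½mv² = ½(65.1)(44.8)² = 65330 J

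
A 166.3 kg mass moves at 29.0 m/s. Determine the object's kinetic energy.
KE = ½mv² = ½(166.3)(29.0)² = 69930 J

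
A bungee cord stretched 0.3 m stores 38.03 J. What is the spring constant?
k = 2·PE/x² = 2·38.03/(0.3)² = 845.1 N/m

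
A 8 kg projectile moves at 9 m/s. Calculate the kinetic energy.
KE = ½mv² = ½(8)(9)² = 324.0 J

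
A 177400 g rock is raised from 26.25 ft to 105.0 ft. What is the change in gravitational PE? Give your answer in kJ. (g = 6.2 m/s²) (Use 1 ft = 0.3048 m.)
Convert to SI: m = 177.4 kg, Δh = 24.003 m
ΔPE = mgΔh = (177.4)(6.2)(24.003) = 26400.4 J = 26.4 kJ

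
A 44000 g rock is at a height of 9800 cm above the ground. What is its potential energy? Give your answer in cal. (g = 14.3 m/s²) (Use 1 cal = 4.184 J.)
Convert to SI: m = 44.0 kg, h = 98.0 m
PE = mgh = (44.0)(14.3)(98.0) = 61661.6 J = 14740 cal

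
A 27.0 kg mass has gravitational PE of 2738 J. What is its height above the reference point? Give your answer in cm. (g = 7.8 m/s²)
h = PE/(mg) = 2738.0/(27.0·7.8) = 13.0009 m = 1300 cm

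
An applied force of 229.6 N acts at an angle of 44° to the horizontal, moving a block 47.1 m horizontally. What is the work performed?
W = F·d·cosθ = (229.6)(47.1)cos(44°) = 7779 J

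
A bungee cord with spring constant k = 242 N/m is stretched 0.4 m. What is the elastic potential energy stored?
PE = ½kx² = ½(242)(0.4)² = 19.36 J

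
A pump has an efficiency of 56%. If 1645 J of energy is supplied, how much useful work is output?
W_out = η·W_in = 0.56·1645 = 921.2 J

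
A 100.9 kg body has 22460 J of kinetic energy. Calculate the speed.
v = √(2·KE/m) = √(2·22460/100.9) = 21.1 m/s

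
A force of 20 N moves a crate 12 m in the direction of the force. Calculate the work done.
W = F·d = (20)(12) = 240.0 J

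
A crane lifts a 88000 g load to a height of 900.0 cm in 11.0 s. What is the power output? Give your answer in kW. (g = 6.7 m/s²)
Convert to SI: m = 88.0 kg, h = 9.0 m, t = 11.0 s
P = mgh/t = (88.0)(6.7)(9.0)/11.0 = 482.4 W = 0.4824 kW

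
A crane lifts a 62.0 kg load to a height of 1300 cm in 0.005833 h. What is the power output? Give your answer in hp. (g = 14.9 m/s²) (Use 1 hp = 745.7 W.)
Convert to SI: m = 62.0 kg, h = 13.0 m, t = 20.9988 s
P = mgh/t = (62.0)(14.9)(13.0)/20.9988 = 571.909 W = 0.7669 hp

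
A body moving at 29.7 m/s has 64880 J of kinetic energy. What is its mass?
m = 2·KE/v² = 2·64880/(29.7)² = 147.1 kg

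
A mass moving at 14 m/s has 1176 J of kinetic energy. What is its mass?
m = 2·KE/v² = 2·1176/(14)² = 12.0 kg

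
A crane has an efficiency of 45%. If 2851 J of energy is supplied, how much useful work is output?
W_out = η·W_in = 0.45·2851 = 1282.95 J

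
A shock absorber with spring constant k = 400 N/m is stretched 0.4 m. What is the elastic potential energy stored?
PE = ½kx² = ½(400)(0.4)² = 32.0 J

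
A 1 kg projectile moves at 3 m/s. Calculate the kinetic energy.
KE = ½mv² = ½(1)(3)² = 4.5 J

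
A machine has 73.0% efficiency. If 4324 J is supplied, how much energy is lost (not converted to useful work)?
W_lost = W_in(1 − η) = 4324·(1 − 0.73) = 1167 J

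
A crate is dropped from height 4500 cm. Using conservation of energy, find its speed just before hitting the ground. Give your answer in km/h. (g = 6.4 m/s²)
Convert to SI: h = 45.0 m
mgh = ½mv² ⇒ v = √(2gh) = √(2·6.4·45.0) = 24.0 m/s = 86.4 km/h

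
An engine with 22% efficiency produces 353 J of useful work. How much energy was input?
W_in = W_out/η = 353/0.22 = 1605 J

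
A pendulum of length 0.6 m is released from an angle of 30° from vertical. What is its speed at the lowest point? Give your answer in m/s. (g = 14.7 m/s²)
h = L(1 − cosθ) = 0.6(1 − cos30°) = 0.0803848 m
v = √(2gh) = √(2·14.7·0.0803848) = 1.537 m/s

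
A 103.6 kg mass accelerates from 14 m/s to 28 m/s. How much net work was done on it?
W = ΔKE = ½m(v₂² − v₁²) = ½(103.6)(28² − 14²) = 30458.4 J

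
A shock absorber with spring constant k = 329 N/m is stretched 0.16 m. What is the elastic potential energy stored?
PE = ½kx² = ½(329)(0.16)² = 4.211 J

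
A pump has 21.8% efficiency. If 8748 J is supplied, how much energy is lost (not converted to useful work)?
W_lost = W_in(1 − η) = 8748·(1 − 0.218) = 6841 J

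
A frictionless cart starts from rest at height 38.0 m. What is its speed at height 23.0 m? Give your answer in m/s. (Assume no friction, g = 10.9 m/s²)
mgh₁ = mgh₂ + ½mv² ⇒ v = √(2g(h₁−h₂)) = √(2·10.9·15.0) = 18.08 m/s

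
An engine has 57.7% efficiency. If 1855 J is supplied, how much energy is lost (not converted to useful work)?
W_lost = W_in(1 − η) = 1855·(1 − 0.577) = 784.7 J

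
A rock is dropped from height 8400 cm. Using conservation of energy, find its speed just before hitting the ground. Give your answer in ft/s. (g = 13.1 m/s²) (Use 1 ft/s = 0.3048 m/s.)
Convert to SI: h = 84.0 m
mgh = ½mv² ⇒ v = √(2gh) = √(2·13.1·84.0) = 46.9127 m/s = 153.9 ft/s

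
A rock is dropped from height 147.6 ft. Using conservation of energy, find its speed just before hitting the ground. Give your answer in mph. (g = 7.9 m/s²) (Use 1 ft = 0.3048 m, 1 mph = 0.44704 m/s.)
Convert to SI: h = 44.9885 m
mgh = ½mv² ⇒ v = √(2gh) = √(2·7.9·44.9885) = 26.6612 m/s = 59.64 mph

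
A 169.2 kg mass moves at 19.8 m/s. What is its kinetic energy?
KE = ½mv² = ½(169.2)(19.8)² = 33170 J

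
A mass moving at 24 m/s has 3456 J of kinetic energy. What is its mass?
m = 2·KE/v² = 2·3456/(24)² = 12.0 kg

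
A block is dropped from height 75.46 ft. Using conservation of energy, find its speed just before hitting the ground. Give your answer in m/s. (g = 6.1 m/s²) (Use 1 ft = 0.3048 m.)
Convert to SI: h = 23.0002 m
mgh = ½mv² ⇒ v = √(2gh) = √(2·6.1·23.0002) = 16.75 m/s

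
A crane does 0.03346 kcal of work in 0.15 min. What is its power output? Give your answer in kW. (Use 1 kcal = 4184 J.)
Convert to SI: W = 139.997 J, t = 9.0 s
P = W/t = 139.997/9.0 = 15.5552 W = 0.01556 kW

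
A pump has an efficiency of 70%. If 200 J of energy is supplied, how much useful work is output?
W_out = η·W_in = 0.7·200 = 140.0 J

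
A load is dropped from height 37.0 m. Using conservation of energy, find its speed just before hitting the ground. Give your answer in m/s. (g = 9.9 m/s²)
mgh = ½mv² ⇒ v = √(2gh) = √(2·9.9·37.0) = 27.07 m/s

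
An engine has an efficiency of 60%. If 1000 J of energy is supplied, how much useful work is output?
W_out = η·W_in = 0.6·1000 = 600.0 J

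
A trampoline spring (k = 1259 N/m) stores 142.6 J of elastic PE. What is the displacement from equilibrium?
x = √(2·PE/k) = √(2·142.6/1259) = 0.476 m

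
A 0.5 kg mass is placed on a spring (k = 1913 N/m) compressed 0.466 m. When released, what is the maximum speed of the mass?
½kx² = ½mv² ⇒ v = x√(k/m) = (0.466)√(1913/0.5) = 28.82 m/s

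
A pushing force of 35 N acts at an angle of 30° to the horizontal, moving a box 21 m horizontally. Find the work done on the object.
W = F·d·cosθ = (35)(21)cos(30°) = 636.5 J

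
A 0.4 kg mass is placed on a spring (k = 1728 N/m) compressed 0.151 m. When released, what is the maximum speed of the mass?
½kx² = ½mv² ⇒ v = x√(k/m) = (0.151)√(1728/0.4) = 9.925 m/s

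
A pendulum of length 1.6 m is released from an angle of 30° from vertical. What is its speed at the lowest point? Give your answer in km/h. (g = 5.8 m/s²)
h = L(1 − cosθ) = 1.6(1 − cos30°) = 0.214359 m
v = √(2gh) = √(2·5.8·0.214359) = 1.57689 m/s = 5.677 km/h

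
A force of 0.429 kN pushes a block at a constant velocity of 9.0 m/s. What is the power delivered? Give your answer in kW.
Convert to SI: F = 429.0 N, v = 9.0 m/s
P = Fv = (429.0)(9.0) = 3861.0 W = 3.861 kW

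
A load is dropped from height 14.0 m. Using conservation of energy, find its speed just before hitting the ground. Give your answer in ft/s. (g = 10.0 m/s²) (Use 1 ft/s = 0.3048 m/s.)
mgh = ½mv² ⇒ v = √(2gh) = √(2·10.0·14.0) = 16.7332 m/s = 54.9 ft/s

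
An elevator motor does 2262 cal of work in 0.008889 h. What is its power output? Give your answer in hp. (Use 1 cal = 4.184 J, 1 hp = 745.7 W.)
Convert to SI: W = 9464.21 J, t = 32.0004 s
P = W/t = 9464.21/32.0004 = 295.753 W = 0.3966 hp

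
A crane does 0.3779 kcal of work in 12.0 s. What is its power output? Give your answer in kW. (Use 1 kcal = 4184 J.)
Convert to SI: W = 1581.13 J, t = 12.0 s
P = W/t = 1581.13/12.0 = 131.761 W = 0.1318 kW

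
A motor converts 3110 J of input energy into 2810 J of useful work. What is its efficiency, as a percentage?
η = W_out/W_in = 2810/3110 = 90.35%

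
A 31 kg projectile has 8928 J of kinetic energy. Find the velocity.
v = √(2·KE/m) = √(2·8928/31) = 24.0 m/s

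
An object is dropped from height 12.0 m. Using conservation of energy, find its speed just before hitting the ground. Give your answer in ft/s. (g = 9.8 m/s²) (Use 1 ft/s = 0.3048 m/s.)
mgh = ½mv² ⇒ v = √(2gh) = √(2·9.8·12.0) = 15.3362 m/s = 50.32 ft/s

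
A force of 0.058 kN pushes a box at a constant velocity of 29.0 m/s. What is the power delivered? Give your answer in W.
Convert to SI: F = 58.0 N, v = 29.0 m/s
P = Fv = (58.0)(29.0) = 1682 W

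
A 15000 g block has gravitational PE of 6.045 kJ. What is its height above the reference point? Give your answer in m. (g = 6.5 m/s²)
Convert to SI: m = 15.0 kg, PE = 6045.0 J
h = PE/(mg) = 6045.0/(15.0·6.5) = 62.0 m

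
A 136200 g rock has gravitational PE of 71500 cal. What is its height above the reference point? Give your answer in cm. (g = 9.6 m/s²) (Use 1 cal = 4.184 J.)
Convert to SI: m = 136.2 kg, PE = 299156 J
h = PE/(mg) = 299156/(136.2·9.6) = 228.797 m = 22880 cm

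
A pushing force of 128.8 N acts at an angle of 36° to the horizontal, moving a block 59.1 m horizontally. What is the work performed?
W = F·d·cosθ = (128.8)(59.1)cos(36°) = 6158 J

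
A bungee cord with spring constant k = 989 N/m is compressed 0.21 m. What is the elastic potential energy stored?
PE = ½kx² = ½(989)(0.21)² = 21.81 J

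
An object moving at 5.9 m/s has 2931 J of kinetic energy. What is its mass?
m = 2·KE/v² = 2·2931/(5.9)² = 168.4 kg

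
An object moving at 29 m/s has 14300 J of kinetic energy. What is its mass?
m = 2·KE/v² = 2·14300/(29)² = 34.01 kg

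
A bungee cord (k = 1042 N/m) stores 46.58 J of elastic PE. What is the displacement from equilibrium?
x = √(2·PE/k) = √(2·46.58/1042) = 0.299 m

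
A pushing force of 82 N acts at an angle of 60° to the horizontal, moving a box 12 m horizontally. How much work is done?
W = F·d·cosθ = (82)(12)cos(60°) = 492.0 J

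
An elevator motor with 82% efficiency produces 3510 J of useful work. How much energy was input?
W_in = W_out/η = 3510/0.82 = 4280 J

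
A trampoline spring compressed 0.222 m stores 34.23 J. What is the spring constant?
k = 2·PE/x² = 2·34.23/(0.222)² = 1389 N/m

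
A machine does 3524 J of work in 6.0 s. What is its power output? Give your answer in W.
P = W/t = 3524.0/6.0 = 587.3 W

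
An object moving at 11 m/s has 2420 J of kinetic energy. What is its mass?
m = 2·KE/v² = 2·2420/(11)² = 40.0 kg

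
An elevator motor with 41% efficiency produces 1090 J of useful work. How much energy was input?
W_in = W_out/η = 1090/0.41 = 2659 J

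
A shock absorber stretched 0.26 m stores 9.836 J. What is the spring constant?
k = 2·PE/x² = 2·9.836/(0.26)² = 291.0 N/m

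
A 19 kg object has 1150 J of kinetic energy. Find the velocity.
v = √(2·KE/m) = √(2·1150/19) = 11.0 m/s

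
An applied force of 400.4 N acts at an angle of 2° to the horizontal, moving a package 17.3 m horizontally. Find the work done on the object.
W = F·d·cosθ = (400.4)(17.3)cos(2°) = 6923 J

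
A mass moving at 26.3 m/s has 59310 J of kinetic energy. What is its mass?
m = 2·KE/v² = 2·59310/(26.3)² = 171.5 kg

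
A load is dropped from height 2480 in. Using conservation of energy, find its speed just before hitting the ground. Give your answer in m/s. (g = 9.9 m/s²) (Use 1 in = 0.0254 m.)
Convert to SI: h = 62.992 m
mgh = ½mv² ⇒ v = √(2gh) = √(2·9.9·62.992) = 35.32 m/s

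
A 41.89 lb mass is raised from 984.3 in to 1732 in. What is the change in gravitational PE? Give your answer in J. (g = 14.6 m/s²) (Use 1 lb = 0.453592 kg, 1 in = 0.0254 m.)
Convert to SI: m = 19.001 kg, Δh = 18.9916 m
ΔPE = mgΔh = (19.001)(14.6)(18.9916) = 5269 J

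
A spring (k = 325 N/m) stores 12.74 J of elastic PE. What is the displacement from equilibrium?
x = √(2·PE/k) = √(2·12.74/325) = 0.28 m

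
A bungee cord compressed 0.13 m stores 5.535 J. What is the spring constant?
k = 2·PE/x² = 2·5.535/(0.13)² = 655.0 N/m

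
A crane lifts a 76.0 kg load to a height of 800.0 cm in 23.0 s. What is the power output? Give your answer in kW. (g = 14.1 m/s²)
Convert to SI: m = 76.0 kg, h = 8.0 m, t = 23.0 s
P = mgh/t = (76.0)(14.1)(8.0)/23.0 = 372.73 W = 0.3727 kW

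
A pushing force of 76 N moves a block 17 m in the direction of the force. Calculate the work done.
W = F·d = (76)(17) = 1292 J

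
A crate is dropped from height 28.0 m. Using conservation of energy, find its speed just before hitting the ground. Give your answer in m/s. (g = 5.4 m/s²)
mgh = ½mv² ⇒ v = √(2gh) = √(2·5.4·28.0) = 17.39 m/s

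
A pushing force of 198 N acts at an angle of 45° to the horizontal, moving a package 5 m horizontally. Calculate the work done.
W = F·d·cosθ = (198)(5)cos(45°) = 700.0 J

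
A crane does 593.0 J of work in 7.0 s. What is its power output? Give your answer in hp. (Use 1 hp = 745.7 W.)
P = W/t = 593.0/7.0 = 84.7143 W = 0.1136 hp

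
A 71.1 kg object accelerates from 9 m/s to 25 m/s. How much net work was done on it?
W = ΔKE = ½m(v₂² − v₁²) = ½(71.1)(25² − 9²) = 19339.2 J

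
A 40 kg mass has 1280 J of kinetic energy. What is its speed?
v = √(2·KE/m) = √(2·1280/40) = 8.0 m/s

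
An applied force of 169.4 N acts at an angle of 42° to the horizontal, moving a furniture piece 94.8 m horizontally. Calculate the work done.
W = F·d·cosθ = (169.4)(94.8)cos(42°) = 11930 J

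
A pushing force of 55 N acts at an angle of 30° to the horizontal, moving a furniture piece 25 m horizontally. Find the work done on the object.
W = F·d·cosθ = (55)(25)cos(30°) = 1191 J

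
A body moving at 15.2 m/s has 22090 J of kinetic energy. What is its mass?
m = 2·KE/v² = 2·22090/(15.2)² = 191.2 kg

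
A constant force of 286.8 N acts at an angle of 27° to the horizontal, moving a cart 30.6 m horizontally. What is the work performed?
W = F·d·cosθ = (286.8)(30.6)cos(27°) = 7820 J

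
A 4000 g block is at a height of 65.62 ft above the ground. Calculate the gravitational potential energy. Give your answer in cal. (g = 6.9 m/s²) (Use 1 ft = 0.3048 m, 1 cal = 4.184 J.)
Convert to SI: m = 4.0 kg, h = 20.001 m
PE = mgh = (4.0)(6.9)(20.001) = 552.027 J = 131.9 cal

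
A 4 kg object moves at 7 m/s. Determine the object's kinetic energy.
KE = ½mv² = ½(4)(7)² = 98.0 J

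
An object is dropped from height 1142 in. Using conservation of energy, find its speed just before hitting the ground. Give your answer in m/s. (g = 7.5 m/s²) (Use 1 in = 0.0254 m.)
Convert to SI: h = 29.0068 m
mgh = ½mv² ⇒ v = √(2gh) = √(2·7.5·29.0068) = 20.86 m/s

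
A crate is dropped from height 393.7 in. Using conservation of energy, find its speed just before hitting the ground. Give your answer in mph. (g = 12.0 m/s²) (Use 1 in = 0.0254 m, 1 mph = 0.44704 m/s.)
Convert to SI: h = 9.99998 m
mgh = ½mv² ⇒ v = √(2gh) = √(2·12.0·9.99998) = 15.4919 m/s = 34.65 mph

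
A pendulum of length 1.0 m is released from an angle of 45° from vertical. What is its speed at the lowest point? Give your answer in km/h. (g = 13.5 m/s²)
h = L(1 − cosθ) = 1.0(1 − cos45°) = 0.292893 m
v = √(2gh) = √(2·13.5·0.292893) = 2.81214 m/s = 10.12 km/h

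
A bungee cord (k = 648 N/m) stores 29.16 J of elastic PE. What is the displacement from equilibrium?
x = √(2·PE/k) = √(2·29.16/648) = 0.3 m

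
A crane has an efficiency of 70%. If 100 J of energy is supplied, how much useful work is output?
W_out = η·W_in = 0.7·100 = 70.0 J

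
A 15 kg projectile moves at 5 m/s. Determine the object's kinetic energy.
KE = ½mv² = ½(15)(5)² = 187.5 J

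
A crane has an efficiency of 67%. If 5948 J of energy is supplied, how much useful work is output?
W_out = η·W_in = 0.67·5948 = 3985.16 J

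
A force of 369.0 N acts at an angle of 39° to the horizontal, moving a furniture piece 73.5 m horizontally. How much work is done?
W = F·d·cosθ = (369.0)(73.5)cos(39°) = 21080 J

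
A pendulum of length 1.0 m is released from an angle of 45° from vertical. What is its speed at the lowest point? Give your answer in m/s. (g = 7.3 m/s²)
h = L(1 − cosθ) = 1.0(1 − cos45°) = 0.292893 m
v = √(2gh) = √(2·7.3·0.292893) = 2.068 m/s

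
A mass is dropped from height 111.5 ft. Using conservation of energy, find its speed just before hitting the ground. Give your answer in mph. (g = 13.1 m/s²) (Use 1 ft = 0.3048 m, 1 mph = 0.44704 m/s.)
Convert to SI: h = 33.9852 m
mgh = ½mv² ⇒ v = √(2gh) = √(2·13.1·33.9852) = 29.8398 m/s = 66.75 mph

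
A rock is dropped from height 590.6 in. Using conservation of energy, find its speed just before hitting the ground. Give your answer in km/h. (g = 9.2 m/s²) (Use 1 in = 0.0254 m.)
Convert to SI: h = 15.0012 m
mgh = ½mv² ⇒ v = √(2gh) = √(2·9.2·15.0012) = 16.6139 m/s = 59.81 km/h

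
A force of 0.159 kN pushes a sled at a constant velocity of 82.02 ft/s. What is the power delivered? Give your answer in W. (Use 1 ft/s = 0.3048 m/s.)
Convert to SI: F = 159.0 N, v = 24.9997 m/s
P = Fv = (159.0)(24.9997) = 3975 W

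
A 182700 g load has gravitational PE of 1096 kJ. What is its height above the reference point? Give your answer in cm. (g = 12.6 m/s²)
Convert to SI: m = 182.7 kg, PE = 1096000 J
h = PE/(mg) = 1096000/(182.7·12.6) = 476.104 m = 47610 cm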